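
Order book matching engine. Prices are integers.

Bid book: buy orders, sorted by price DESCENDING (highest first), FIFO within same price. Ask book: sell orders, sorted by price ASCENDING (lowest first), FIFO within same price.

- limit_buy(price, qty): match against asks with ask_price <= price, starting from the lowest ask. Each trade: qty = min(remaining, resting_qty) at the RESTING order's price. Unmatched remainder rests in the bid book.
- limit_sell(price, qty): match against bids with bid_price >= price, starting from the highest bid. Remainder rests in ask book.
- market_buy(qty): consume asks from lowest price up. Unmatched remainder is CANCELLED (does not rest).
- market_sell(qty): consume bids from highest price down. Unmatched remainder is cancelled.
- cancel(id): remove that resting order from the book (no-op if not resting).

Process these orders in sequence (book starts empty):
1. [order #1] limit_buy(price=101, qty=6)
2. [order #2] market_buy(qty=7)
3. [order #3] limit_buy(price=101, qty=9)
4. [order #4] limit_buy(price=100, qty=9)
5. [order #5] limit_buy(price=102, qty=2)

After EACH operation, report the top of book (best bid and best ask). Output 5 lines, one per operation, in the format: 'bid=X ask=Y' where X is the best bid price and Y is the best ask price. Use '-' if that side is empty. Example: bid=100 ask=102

After op 1 [order #1] limit_buy(price=101, qty=6): fills=none; bids=[#1:6@101] asks=[-]
After op 2 [order #2] market_buy(qty=7): fills=none; bids=[#1:6@101] asks=[-]
After op 3 [order #3] limit_buy(price=101, qty=9): fills=none; bids=[#1:6@101 #3:9@101] asks=[-]
After op 4 [order #4] limit_buy(price=100, qty=9): fills=none; bids=[#1:6@101 #3:9@101 #4:9@100] asks=[-]
After op 5 [order #5] limit_buy(price=102, qty=2): fills=none; bids=[#5:2@102 #1:6@101 #3:9@101 #4:9@100] asks=[-]

Answer: bid=101 ask=-
bid=101 ask=-
bid=101 ask=-
bid=101 ask=-
bid=102 ask=-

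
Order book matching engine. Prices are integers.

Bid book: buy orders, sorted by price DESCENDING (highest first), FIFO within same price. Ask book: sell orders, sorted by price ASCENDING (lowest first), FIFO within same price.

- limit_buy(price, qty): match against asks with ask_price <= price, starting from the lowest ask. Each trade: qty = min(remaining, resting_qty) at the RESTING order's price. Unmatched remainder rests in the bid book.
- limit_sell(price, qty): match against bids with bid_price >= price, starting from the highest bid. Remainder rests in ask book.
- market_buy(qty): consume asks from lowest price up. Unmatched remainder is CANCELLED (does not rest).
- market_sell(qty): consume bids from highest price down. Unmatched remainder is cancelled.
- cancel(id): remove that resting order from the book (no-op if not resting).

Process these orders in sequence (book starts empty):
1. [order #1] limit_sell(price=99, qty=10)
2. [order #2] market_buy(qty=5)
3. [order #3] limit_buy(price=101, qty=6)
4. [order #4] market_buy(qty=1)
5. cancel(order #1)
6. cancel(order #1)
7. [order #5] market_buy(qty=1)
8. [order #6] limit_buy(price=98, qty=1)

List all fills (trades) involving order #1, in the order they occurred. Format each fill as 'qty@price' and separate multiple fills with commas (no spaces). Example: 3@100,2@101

After op 1 [order #1] limit_sell(price=99, qty=10): fills=none; bids=[-] asks=[#1:10@99]
After op 2 [order #2] market_buy(qty=5): fills=#2x#1:5@99; bids=[-] asks=[#1:5@99]
After op 3 [order #3] limit_buy(price=101, qty=6): fills=#3x#1:5@99; bids=[#3:1@101] asks=[-]
After op 4 [order #4] market_buy(qty=1): fills=none; bids=[#3:1@101] asks=[-]
After op 5 cancel(order #1): fills=none; bids=[#3:1@101] asks=[-]
After op 6 cancel(order #1): fills=none; bids=[#3:1@101] asks=[-]
After op 7 [order #5] market_buy(qty=1): fills=none; bids=[#3:1@101] asks=[-]
After op 8 [order #6] limit_buy(price=98, qty=1): fills=none; bids=[#3:1@101 #6:1@98] asks=[-]

Answer: 5@99,5@99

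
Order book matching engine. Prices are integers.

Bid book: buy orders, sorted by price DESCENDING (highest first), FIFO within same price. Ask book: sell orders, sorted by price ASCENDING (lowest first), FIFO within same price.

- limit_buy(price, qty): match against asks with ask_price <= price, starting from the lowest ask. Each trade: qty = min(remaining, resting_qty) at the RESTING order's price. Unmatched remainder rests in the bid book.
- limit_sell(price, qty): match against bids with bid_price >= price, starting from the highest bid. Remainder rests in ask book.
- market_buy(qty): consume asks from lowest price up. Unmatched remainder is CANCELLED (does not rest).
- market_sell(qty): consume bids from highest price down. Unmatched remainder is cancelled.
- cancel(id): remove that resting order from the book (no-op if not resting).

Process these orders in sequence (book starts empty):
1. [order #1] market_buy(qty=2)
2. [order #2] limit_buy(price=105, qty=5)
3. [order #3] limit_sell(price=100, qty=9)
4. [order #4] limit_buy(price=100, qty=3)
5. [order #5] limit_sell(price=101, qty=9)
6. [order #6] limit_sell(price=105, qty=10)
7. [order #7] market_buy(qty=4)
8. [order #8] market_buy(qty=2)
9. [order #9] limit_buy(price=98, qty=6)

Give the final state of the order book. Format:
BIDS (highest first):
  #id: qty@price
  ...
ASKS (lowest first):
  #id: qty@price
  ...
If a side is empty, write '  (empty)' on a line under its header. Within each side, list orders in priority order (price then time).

Answer: BIDS (highest first):
  #9: 6@98
ASKS (lowest first):
  #5: 4@101
  #6: 10@105

Derivation:
After op 1 [order #1] market_buy(qty=2): fills=none; bids=[-] asks=[-]
After op 2 [order #2] limit_buy(price=105, qty=5): fills=none; bids=[#2:5@105] asks=[-]
After op 3 [order #3] limit_sell(price=100, qty=9): fills=#2x#3:5@105; bids=[-] asks=[#3:4@100]
After op 4 [order #4] limit_buy(price=100, qty=3): fills=#4x#3:3@100; bids=[-] asks=[#3:1@100]
After op 5 [order #5] limit_sell(price=101, qty=9): fills=none; bids=[-] asks=[#3:1@100 #5:9@101]
After op 6 [order #6] limit_sell(price=105, qty=10): fills=none; bids=[-] asks=[#3:1@100 #5:9@101 #6:10@105]
After op 7 [order #7] market_buy(qty=4): fills=#7x#3:1@100 #7x#5:3@101; bids=[-] asks=[#5:6@101 #6:10@105]
After op 8 [order #8] market_buy(qty=2): fills=#8x#5:2@101; bids=[-] asks=[#5:4@101 #6:10@105]
After op 9 [order #9] limit_buy(price=98, qty=6): fills=none; bids=[#9:6@98] asks=[#5:4@101 #6:10@105]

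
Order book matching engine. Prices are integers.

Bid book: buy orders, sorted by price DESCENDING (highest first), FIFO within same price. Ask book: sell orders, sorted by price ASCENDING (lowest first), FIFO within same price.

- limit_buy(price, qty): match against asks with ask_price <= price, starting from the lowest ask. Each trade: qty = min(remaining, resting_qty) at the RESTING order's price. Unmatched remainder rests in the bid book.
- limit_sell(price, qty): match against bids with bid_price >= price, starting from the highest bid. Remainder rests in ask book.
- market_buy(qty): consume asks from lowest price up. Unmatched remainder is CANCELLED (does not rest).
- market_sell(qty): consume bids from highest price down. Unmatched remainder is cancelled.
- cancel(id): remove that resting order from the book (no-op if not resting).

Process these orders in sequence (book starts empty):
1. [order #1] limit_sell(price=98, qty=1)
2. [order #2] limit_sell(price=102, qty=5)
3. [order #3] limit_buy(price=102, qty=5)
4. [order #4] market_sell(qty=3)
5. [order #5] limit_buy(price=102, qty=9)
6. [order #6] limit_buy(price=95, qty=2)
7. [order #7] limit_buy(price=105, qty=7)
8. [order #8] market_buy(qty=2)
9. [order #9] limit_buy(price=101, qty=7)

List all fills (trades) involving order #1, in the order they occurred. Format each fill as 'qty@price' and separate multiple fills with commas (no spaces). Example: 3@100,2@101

Answer: 1@98

Derivation:
After op 1 [order #1] limit_sell(price=98, qty=1): fills=none; bids=[-] asks=[#1:1@98]
After op 2 [order #2] limit_sell(price=102, qty=5): fills=none; bids=[-] asks=[#1:1@98 #2:5@102]
After op 3 [order #3] limit_buy(price=102, qty=5): fills=#3x#1:1@98 #3x#2:4@102; bids=[-] asks=[#2:1@102]
After op 4 [order #4] market_sell(qty=3): fills=none; bids=[-] asks=[#2:1@102]
After op 5 [order #5] limit_buy(price=102, qty=9): fills=#5x#2:1@102; bids=[#5:8@102] asks=[-]
After op 6 [order #6] limit_buy(price=95, qty=2): fills=none; bids=[#5:8@102 #6:2@95] asks=[-]
After op 7 [order #7] limit_buy(price=105, qty=7): fills=none; bids=[#7:7@105 #5:8@102 #6:2@95] asks=[-]
After op 8 [order #8] market_buy(qty=2): fills=none; bids=[#7:7@105 #5:8@102 #6:2@95] asks=[-]
After op 9 [order #9] limit_buy(price=101, qty=7): fills=none; bids=[#7:7@105 #5:8@102 #9:7@101 #6:2@95] asks=[-]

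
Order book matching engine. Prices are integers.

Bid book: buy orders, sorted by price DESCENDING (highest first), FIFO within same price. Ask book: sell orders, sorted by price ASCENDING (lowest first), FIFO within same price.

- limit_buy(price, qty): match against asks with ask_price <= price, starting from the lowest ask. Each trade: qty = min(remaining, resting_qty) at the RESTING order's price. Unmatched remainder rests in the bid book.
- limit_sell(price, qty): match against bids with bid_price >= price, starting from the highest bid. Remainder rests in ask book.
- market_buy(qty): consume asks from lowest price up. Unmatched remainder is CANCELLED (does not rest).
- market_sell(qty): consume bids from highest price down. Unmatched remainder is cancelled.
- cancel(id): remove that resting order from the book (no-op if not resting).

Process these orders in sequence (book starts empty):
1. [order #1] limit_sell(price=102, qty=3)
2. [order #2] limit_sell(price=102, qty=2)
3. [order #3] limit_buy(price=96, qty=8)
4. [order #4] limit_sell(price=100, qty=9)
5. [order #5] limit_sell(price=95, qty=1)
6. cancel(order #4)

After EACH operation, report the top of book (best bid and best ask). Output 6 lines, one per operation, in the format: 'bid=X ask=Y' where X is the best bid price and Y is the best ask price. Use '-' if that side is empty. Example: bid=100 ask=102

Answer: bid=- ask=102
bid=- ask=102
bid=96 ask=102
bid=96 ask=100
bid=96 ask=100
bid=96 ask=102

Derivation:
After op 1 [order #1] limit_sell(price=102, qty=3): fills=none; bids=[-] asks=[#1:3@102]
After op 2 [order #2] limit_sell(price=102, qty=2): fills=none; bids=[-] asks=[#1:3@102 #2:2@102]
After op 3 [order #3] limit_buy(price=96, qty=8): fills=none; bids=[#3:8@96] asks=[#1:3@102 #2:2@102]
After op 4 [order #4] limit_sell(price=100, qty=9): fills=none; bids=[#3:8@96] asks=[#4:9@100 #1:3@102 #2:2@102]
After op 5 [order #5] limit_sell(price=95, qty=1): fills=#3x#5:1@96; bids=[#3:7@96] asks=[#4:9@100 #1:3@102 #2:2@102]
After op 6 cancel(order #4): fills=none; bids=[#3:7@96] asks=[#1:3@102 #2:2@102]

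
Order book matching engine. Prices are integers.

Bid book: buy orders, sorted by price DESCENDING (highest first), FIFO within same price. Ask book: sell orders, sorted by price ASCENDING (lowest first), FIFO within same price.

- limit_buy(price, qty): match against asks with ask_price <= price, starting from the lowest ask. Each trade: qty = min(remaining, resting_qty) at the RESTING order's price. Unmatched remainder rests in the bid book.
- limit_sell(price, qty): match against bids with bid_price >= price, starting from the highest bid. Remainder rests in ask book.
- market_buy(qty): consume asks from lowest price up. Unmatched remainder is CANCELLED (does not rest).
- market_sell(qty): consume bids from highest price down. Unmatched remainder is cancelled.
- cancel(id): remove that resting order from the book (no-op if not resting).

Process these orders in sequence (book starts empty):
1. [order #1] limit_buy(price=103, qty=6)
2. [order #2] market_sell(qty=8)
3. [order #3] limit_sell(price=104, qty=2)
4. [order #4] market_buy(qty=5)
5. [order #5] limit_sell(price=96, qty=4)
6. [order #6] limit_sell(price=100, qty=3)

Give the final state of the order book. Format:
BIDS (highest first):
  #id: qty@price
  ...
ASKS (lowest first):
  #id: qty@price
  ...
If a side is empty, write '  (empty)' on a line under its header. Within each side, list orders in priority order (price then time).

After op 1 [order #1] limit_buy(price=103, qty=6): fills=none; bids=[#1:6@103] asks=[-]
After op 2 [order #2] market_sell(qty=8): fills=#1x#2:6@103; bids=[-] asks=[-]
After op 3 [order #3] limit_sell(price=104, qty=2): fills=none; bids=[-] asks=[#3:2@104]
After op 4 [order #4] market_buy(qty=5): fills=#4x#3:2@104; bids=[-] asks=[-]
After op 5 [order #5] limit_sell(price=96, qty=4): fills=none; bids=[-] asks=[#5:4@96]
After op 6 [order #6] limit_sell(price=100, qty=3): fills=none; bids=[-] asks=[#5:4@96 #6:3@100]

Answer: BIDS (highest first):
  (empty)
ASKS (lowest first):
  #5: 4@96
  #6: 3@100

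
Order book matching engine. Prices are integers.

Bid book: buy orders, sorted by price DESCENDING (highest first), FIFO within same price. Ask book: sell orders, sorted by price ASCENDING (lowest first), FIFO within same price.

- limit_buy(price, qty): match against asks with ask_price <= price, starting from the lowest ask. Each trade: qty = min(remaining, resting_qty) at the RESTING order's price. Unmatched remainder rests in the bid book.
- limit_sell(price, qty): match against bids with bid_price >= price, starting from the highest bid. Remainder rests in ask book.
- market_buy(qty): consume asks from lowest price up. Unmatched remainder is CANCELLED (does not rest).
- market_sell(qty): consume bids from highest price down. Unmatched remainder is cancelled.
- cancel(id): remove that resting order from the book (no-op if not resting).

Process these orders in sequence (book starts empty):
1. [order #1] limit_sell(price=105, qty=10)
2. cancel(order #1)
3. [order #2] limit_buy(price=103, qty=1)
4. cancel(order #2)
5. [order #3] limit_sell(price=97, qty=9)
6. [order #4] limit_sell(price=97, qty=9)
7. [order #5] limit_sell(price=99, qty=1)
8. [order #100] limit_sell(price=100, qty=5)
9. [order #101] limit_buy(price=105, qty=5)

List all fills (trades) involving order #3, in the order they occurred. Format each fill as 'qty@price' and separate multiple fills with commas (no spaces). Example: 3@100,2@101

Answer: 5@97

Derivation:
After op 1 [order #1] limit_sell(price=105, qty=10): fills=none; bids=[-] asks=[#1:10@105]
After op 2 cancel(order #1): fills=none; bids=[-] asks=[-]
After op 3 [order #2] limit_buy(price=103, qty=1): fills=none; bids=[#2:1@103] asks=[-]
After op 4 cancel(order #2): fills=none; bids=[-] asks=[-]
After op 5 [order #3] limit_sell(price=97, qty=9): fills=none; bids=[-] asks=[#3:9@97]
After op 6 [order #4] limit_sell(price=97, qty=9): fills=none; bids=[-] asks=[#3:9@97 #4:9@97]
After op 7 [order #5] limit_sell(price=99, qty=1): fills=none; bids=[-] asks=[#3:9@97 #4:9@97 #5:1@99]
After op 8 [order #100] limit_sell(price=100, qty=5): fills=none; bids=[-] asks=[#3:9@97 #4:9@97 #5:1@99 #100:5@100]
After op 9 [order #101] limit_buy(price=105, qty=5): fills=#101x#3:5@97; bids=[-] asks=[#3:4@97 #4:9@97 #5:1@99 #100:5@100]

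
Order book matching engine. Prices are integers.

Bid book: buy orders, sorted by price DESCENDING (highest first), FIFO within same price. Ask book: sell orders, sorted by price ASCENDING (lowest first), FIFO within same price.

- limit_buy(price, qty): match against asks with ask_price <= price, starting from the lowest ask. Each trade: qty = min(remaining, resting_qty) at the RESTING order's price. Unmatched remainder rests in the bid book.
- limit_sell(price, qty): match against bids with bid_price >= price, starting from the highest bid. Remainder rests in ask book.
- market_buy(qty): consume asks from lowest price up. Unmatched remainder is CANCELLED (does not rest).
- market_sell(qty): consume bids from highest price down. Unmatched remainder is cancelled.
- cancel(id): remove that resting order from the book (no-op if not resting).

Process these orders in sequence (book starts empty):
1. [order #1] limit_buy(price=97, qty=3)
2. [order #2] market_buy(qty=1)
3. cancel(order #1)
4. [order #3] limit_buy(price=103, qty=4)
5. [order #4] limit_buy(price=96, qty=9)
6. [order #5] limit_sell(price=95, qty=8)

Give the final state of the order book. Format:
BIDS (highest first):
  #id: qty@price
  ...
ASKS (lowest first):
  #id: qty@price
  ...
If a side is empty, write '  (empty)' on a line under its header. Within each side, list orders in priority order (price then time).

After op 1 [order #1] limit_buy(price=97, qty=3): fills=none; bids=[#1:3@97] asks=[-]
After op 2 [order #2] market_buy(qty=1): fills=none; bids=[#1:3@97] asks=[-]
After op 3 cancel(order #1): fills=none; bids=[-] asks=[-]
After op 4 [order #3] limit_buy(price=103, qty=4): fills=none; bids=[#3:4@103] asks=[-]
After op 5 [order #4] limit_buy(price=96, qty=9): fills=none; bids=[#3:4@103 #4:9@96] asks=[-]
After op 6 [order #5] limit_sell(price=95, qty=8): fills=#3x#5:4@103 #4x#5:4@96; bids=[#4:5@96] asks=[-]

Answer: BIDS (highest first):
  #4: 5@96
ASKS (lowest first):
  (empty)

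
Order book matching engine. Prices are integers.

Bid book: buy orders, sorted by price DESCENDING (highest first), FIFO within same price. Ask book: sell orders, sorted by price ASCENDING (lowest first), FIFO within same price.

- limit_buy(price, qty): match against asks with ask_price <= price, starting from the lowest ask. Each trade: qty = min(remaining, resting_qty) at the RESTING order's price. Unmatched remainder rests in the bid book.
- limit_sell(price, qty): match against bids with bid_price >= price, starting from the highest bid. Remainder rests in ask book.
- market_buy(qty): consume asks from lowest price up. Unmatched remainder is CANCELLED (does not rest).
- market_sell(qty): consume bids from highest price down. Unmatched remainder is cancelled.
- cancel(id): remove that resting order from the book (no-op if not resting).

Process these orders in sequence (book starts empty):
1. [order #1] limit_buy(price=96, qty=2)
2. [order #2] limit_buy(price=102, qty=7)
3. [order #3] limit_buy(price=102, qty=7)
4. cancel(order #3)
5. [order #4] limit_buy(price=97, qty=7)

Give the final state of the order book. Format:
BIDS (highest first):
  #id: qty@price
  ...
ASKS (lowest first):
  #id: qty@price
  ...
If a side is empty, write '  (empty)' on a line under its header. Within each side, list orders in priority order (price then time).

Answer: BIDS (highest first):
  #2: 7@102
  #4: 7@97
  #1: 2@96
ASKS (lowest first):
  (empty)

Derivation:
After op 1 [order #1] limit_buy(price=96, qty=2): fills=none; bids=[#1:2@96] asks=[-]
After op 2 [order #2] limit_buy(price=102, qty=7): fills=none; bids=[#2:7@102 #1:2@96] asks=[-]
After op 3 [order #3] limit_buy(price=102, qty=7): fills=none; bids=[#2:7@102 #3:7@102 #1:2@96] asks=[-]
After op 4 cancel(order #3): fills=none; bids=[#2:7@102 #1:2@96] asks=[-]
After op 5 [order #4] limit_buy(price=97, qty=7): fills=none; bids=[#2:7@102 #4:7@97 #1:2@96] asks=[-]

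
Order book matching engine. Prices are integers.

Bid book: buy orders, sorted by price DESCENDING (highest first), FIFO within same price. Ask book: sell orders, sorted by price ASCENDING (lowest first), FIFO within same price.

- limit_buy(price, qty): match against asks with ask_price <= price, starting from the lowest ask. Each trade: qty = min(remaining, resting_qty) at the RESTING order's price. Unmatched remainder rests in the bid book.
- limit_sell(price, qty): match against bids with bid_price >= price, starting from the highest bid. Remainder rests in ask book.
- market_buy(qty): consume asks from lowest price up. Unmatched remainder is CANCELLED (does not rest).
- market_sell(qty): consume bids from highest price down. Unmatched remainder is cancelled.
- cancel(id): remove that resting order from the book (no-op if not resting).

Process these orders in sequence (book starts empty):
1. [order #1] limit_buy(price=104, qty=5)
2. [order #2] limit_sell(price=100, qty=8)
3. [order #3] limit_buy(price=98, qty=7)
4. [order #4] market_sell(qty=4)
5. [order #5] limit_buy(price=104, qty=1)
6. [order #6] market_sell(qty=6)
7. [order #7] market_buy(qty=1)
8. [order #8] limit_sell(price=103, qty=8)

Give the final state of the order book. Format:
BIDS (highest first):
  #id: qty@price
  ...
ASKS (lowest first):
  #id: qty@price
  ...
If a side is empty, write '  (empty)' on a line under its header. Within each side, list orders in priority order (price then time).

Answer: BIDS (highest first):
  (empty)
ASKS (lowest first):
  #2: 1@100
  #8: 8@103

Derivation:
After op 1 [order #1] limit_buy(price=104, qty=5): fills=none; bids=[#1:5@104] asks=[-]
After op 2 [order #2] limit_sell(price=100, qty=8): fills=#1x#2:5@104; bids=[-] asks=[#2:3@100]
After op 3 [order #3] limit_buy(price=98, qty=7): fills=none; bids=[#3:7@98] asks=[#2:3@100]
After op 4 [order #4] market_sell(qty=4): fills=#3x#4:4@98; bids=[#3:3@98] asks=[#2:3@100]
After op 5 [order #5] limit_buy(price=104, qty=1): fills=#5x#2:1@100; bids=[#3:3@98] asks=[#2:2@100]
After op 6 [order #6] market_sell(qty=6): fills=#3x#6:3@98; bids=[-] asks=[#2:2@100]
After op 7 [order #7] market_buy(qty=1): fills=#7x#2:1@100; bids=[-] asks=[#2:1@100]
After op 8 [order #8] limit_sell(price=103, qty=8): fills=none; bids=[-] asks=[#2:1@100 #8:8@103]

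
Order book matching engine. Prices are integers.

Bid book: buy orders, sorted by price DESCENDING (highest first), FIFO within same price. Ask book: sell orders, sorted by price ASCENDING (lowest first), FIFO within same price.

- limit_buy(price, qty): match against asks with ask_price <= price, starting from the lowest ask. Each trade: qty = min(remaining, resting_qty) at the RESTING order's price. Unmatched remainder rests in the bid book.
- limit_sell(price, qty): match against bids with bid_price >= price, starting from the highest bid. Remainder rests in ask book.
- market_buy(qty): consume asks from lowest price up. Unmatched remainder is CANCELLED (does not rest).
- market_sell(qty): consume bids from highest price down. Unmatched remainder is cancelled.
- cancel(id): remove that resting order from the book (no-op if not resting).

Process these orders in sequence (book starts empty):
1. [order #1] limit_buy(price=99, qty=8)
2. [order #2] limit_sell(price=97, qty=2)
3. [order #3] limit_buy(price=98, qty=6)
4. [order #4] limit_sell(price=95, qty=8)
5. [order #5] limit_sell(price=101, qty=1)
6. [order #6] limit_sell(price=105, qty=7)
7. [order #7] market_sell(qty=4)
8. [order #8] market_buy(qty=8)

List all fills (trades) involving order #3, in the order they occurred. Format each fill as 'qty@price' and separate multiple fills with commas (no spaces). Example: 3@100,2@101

After op 1 [order #1] limit_buy(price=99, qty=8): fills=none; bids=[#1:8@99] asks=[-]
After op 2 [order #2] limit_sell(price=97, qty=2): fills=#1x#2:2@99; bids=[#1:6@99] asks=[-]
After op 3 [order #3] limit_buy(price=98, qty=6): fills=none; bids=[#1:6@99 #3:6@98] asks=[-]
After op 4 [order #4] limit_sell(price=95, qty=8): fills=#1x#4:6@99 #3x#4:2@98; bids=[#3:4@98] asks=[-]
After op 5 [order #5] limit_sell(price=101, qty=1): fills=none; bids=[#3:4@98] asks=[#5:1@101]
After op 6 [order #6] limit_sell(price=105, qty=7): fills=none; bids=[#3:4@98] asks=[#5:1@101 #6:7@105]
After op 7 [order #7] market_sell(qty=4): fills=#3x#7:4@98; bids=[-] asks=[#5:1@101 #6:7@105]
After op 8 [order #8] market_buy(qty=8): fills=#8x#5:1@101 #8x#6:7@105; bids=[-] asks=[-]

Answer: 2@98,4@98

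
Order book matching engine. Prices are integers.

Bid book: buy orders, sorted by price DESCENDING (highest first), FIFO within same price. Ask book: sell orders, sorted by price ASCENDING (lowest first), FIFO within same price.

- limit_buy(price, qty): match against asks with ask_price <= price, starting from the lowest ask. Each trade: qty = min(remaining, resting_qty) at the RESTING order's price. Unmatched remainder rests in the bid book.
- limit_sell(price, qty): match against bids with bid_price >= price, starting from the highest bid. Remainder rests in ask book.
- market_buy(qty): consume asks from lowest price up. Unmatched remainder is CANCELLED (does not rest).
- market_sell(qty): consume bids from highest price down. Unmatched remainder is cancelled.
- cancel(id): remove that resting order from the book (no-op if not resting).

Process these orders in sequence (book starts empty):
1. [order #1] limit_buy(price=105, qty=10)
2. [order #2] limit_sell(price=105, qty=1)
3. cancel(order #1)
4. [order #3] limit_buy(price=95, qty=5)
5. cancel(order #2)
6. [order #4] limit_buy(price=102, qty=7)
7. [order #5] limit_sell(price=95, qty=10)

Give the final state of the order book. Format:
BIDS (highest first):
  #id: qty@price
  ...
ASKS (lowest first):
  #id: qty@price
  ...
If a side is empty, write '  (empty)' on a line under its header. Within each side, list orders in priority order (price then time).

After op 1 [order #1] limit_buy(price=105, qty=10): fills=none; bids=[#1:10@105] asks=[-]
After op 2 [order #2] limit_sell(price=105, qty=1): fills=#1x#2:1@105; bids=[#1:9@105] asks=[-]
After op 3 cancel(order #1): fills=none; bids=[-] asks=[-]
After op 4 [order #3] limit_buy(price=95, qty=5): fills=none; bids=[#3:5@95] asks=[-]
After op 5 cancel(order #2): fills=none; bids=[#3:5@95] asks=[-]
After op 6 [order #4] limit_buy(price=102, qty=7): fills=none; bids=[#4:7@102 #3:5@95] asks=[-]
After op 7 [order #5] limit_sell(price=95, qty=10): fills=#4x#5:7@102 #3x#5:3@95; bids=[#3:2@95] asks=[-]

Answer: BIDS (highest first):
  #3: 2@95
ASKS (lowest first):
  (empty)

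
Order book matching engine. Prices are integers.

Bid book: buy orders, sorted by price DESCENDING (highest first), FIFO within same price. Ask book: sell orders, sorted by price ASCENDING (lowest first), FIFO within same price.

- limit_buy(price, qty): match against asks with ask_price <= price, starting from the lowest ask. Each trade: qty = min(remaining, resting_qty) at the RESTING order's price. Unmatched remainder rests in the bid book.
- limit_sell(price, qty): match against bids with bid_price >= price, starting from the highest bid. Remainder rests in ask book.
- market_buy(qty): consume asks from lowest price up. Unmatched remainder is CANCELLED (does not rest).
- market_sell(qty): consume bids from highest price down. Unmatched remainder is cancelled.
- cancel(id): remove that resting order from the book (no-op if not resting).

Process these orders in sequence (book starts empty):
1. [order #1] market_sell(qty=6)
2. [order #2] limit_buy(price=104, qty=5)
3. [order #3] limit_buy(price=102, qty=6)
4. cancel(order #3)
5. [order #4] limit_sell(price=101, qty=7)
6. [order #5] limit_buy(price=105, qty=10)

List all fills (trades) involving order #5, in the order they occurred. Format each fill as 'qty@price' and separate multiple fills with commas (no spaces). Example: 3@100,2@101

Answer: 2@101

Derivation:
After op 1 [order #1] market_sell(qty=6): fills=none; bids=[-] asks=[-]
After op 2 [order #2] limit_buy(price=104, qty=5): fills=none; bids=[#2:5@104] asks=[-]
After op 3 [order #3] limit_buy(price=102, qty=6): fills=none; bids=[#2:5@104 #3:6@102] asks=[-]
After op 4 cancel(order #3): fills=none; bids=[#2:5@104] asks=[-]
After op 5 [order #4] limit_sell(price=101, qty=7): fills=#2x#4:5@104; bids=[-] asks=[#4:2@101]
After op 6 [order #5] limit_buy(price=105, qty=10): fills=#5x#4:2@101; bids=[#5:8@105] asks=[-]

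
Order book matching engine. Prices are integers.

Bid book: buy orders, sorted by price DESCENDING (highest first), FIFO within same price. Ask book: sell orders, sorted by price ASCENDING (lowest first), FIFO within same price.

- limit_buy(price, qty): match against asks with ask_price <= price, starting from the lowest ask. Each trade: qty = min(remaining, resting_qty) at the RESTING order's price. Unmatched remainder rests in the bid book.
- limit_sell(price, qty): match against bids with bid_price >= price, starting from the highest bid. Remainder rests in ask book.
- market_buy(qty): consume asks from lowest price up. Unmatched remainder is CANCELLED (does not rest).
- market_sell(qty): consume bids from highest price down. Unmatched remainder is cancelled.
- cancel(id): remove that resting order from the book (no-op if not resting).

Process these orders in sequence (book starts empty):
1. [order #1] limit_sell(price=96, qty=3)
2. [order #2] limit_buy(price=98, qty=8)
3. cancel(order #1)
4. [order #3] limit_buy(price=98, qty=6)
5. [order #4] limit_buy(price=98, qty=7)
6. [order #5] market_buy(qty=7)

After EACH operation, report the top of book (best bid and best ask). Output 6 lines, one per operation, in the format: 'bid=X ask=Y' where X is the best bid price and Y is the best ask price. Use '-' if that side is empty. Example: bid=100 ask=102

After op 1 [order #1] limit_sell(price=96, qty=3): fills=none; bids=[-] asks=[#1:3@96]
After op 2 [order #2] limit_buy(price=98, qty=8): fills=#2x#1:3@96; bids=[#2:5@98] asks=[-]
After op 3 cancel(order #1): fills=none; bids=[#2:5@98] asks=[-]
After op 4 [order #3] limit_buy(price=98, qty=6): fills=none; bids=[#2:5@98 #3:6@98] asks=[-]
After op 5 [order #4] limit_buy(price=98, qty=7): fills=none; bids=[#2:5@98 #3:6@98 #4:7@98] asks=[-]
After op 6 [order #5] market_buy(qty=7): fills=none; bids=[#2:5@98 #3:6@98 #4:7@98] asks=[-]

Answer: bid=- ask=96
bid=98 ask=-
bid=98 ask=-
bid=98 ask=-
bid=98 ask=-
bid=98 ask=-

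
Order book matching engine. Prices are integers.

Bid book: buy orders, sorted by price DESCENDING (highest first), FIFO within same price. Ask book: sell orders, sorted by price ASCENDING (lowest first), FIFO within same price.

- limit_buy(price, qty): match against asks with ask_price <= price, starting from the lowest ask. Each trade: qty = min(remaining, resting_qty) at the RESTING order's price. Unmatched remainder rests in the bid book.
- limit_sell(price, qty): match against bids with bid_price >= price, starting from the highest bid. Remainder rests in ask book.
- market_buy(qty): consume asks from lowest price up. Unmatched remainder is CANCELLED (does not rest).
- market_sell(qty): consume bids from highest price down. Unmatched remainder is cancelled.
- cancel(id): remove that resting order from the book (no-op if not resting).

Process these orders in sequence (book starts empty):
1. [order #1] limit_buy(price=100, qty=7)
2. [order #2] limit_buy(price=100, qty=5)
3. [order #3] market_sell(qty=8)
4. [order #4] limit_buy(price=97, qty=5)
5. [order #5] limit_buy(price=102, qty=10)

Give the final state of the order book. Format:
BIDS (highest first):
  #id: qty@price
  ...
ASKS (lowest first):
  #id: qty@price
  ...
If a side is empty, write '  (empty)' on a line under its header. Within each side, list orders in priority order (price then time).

Answer: BIDS (highest first):
  #5: 10@102
  #2: 4@100
  #4: 5@97
ASKS (lowest first):
  (empty)

Derivation:
After op 1 [order #1] limit_buy(price=100, qty=7): fills=none; bids=[#1:7@100] asks=[-]
After op 2 [order #2] limit_buy(price=100, qty=5): fills=none; bids=[#1:7@100 #2:5@100] asks=[-]
After op 3 [order #3] market_sell(qty=8): fills=#1x#3:7@100 #2x#3:1@100; bids=[#2:4@100] asks=[-]
After op 4 [order #4] limit_buy(price=97, qty=5): fills=none; bids=[#2:4@100 #4:5@97] asks=[-]
After op 5 [order #5] limit_buy(price=102, qty=10): fills=none; bids=[#5:10@102 #2:4@100 #4:5@97] asks=[-]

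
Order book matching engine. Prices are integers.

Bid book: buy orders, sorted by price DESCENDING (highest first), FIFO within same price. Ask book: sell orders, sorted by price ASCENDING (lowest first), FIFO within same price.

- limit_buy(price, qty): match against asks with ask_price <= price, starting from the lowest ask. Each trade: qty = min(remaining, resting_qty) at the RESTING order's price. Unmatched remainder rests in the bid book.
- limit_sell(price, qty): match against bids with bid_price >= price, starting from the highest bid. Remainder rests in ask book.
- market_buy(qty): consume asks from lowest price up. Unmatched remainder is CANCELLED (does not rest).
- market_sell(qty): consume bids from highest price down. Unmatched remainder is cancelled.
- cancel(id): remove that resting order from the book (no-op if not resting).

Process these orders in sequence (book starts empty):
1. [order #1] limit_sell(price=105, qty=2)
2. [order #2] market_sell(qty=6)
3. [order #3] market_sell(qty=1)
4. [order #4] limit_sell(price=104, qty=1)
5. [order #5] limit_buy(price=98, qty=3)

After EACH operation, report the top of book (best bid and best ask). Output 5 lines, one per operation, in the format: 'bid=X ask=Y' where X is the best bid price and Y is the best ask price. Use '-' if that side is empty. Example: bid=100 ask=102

Answer: bid=- ask=105
bid=- ask=105
bid=- ask=105
bid=- ask=104
bid=98 ask=104

Derivation:
After op 1 [order #1] limit_sell(price=105, qty=2): fills=none; bids=[-] asks=[#1:2@105]
After op 2 [order #2] market_sell(qty=6): fills=none; bids=[-] asks=[#1:2@105]
After op 3 [order #3] market_sell(qty=1): fills=none; bids=[-] asks=[#1:2@105]
After op 4 [order #4] limit_sell(price=104, qty=1): fills=none; bids=[-] asks=[#4:1@104 #1:2@105]
After op 5 [order #5] limit_buy(price=98, qty=3): fills=none; bids=[#5:3@98] asks=[#4:1@104 #1:2@105]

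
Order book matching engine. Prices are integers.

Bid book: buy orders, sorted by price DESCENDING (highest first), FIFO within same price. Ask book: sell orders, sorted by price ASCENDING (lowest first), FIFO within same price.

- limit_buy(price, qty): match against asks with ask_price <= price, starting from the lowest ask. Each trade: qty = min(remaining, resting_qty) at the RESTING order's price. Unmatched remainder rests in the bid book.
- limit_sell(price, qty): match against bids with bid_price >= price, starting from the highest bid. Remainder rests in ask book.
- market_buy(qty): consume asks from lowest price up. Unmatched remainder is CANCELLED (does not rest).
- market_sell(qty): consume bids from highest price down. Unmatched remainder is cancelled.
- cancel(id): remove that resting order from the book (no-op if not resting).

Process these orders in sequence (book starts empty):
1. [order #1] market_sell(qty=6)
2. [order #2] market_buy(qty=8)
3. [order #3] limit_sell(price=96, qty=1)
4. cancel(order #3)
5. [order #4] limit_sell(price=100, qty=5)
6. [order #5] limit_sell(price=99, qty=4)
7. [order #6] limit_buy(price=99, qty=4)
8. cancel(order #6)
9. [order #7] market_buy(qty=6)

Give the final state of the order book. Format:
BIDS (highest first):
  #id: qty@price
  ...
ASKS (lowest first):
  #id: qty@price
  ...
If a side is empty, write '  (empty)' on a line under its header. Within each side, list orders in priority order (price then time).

Answer: BIDS (highest first):
  (empty)
ASKS (lowest first):
  (empty)

Derivation:
After op 1 [order #1] market_sell(qty=6): fills=none; bids=[-] asks=[-]
After op 2 [order #2] market_buy(qty=8): fills=none; bids=[-] asks=[-]
After op 3 [order #3] limit_sell(price=96, qty=1): fills=none; bids=[-] asks=[#3:1@96]
After op 4 cancel(order #3): fills=none; bids=[-] asks=[-]
After op 5 [order #4] limit_sell(price=100, qty=5): fills=none; bids=[-] asks=[#4:5@100]
After op 6 [order #5] limit_sell(price=99, qty=4): fills=none; bids=[-] asks=[#5:4@99 #4:5@100]
After op 7 [order #6] limit_buy(price=99, qty=4): fills=#6x#5:4@99; bids=[-] asks=[#4:5@100]
After op 8 cancel(order #6): fills=none; bids=[-] asks=[#4:5@100]
After op 9 [order #7] market_buy(qty=6): fills=#7x#4:5@100; bids=[-] asks=[-]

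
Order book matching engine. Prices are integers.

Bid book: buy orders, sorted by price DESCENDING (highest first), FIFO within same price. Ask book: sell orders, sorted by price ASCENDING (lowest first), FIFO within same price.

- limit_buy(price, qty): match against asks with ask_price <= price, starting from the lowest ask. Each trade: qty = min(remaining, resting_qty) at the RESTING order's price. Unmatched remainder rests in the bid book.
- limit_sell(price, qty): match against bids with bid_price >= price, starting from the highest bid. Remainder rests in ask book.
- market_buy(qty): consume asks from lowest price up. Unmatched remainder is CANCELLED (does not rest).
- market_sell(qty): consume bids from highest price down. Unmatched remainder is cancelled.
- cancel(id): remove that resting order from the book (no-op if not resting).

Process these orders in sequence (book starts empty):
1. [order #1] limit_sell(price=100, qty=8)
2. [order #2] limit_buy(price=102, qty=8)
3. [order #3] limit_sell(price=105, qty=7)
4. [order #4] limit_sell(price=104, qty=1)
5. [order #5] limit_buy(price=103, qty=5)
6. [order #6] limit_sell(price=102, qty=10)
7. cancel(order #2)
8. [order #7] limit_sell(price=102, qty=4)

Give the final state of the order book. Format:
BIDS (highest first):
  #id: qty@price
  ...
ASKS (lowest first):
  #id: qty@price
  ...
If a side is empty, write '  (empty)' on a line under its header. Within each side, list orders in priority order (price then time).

Answer: BIDS (highest first):
  (empty)
ASKS (lowest first):
  #6: 5@102
  #7: 4@102
  #4: 1@104
  #3: 7@105

Derivation:
After op 1 [order #1] limit_sell(price=100, qty=8): fills=none; bids=[-] asks=[#1:8@100]
After op 2 [order #2] limit_buy(price=102, qty=8): fills=#2x#1:8@100; bids=[-] asks=[-]
After op 3 [order #3] limit_sell(price=105, qty=7): fills=none; bids=[-] asks=[#3:7@105]
After op 4 [order #4] limit_sell(price=104, qty=1): fills=none; bids=[-] asks=[#4:1@104 #3:7@105]
After op 5 [order #5] limit_buy(price=103, qty=5): fills=none; bids=[#5:5@103] asks=[#4:1@104 #3:7@105]
After op 6 [order #6] limit_sell(price=102, qty=10): fills=#5x#6:5@103; bids=[-] asks=[#6:5@102 #4:1@104 #3:7@105]
After op 7 cancel(order #2): fills=none; bids=[-] asks=[#6:5@102 #4:1@104 #3:7@105]
After op 8 [order #7] limit_sell(price=102, qty=4): fills=none; bids=[-] asks=[#6:5@102 #7:4@102 #4:1@104 #3:7@105]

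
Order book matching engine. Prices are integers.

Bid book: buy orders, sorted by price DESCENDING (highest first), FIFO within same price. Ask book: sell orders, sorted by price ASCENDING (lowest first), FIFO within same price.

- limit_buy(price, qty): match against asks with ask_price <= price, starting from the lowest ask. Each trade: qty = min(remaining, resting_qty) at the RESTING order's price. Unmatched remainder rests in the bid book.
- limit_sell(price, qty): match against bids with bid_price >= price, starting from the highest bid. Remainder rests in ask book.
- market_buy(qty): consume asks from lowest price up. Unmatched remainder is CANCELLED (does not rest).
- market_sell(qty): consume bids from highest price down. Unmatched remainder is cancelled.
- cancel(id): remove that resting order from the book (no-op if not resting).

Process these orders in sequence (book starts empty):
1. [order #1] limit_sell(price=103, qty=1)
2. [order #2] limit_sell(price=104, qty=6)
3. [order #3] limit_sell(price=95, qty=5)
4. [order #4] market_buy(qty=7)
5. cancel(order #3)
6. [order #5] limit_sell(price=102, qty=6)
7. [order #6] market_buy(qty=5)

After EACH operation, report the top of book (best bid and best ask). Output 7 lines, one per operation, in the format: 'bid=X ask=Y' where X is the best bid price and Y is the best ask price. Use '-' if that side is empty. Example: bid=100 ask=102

After op 1 [order #1] limit_sell(price=103, qty=1): fills=none; bids=[-] asks=[#1:1@103]
After op 2 [order #2] limit_sell(price=104, qty=6): fills=none; bids=[-] asks=[#1:1@103 #2:6@104]
After op 3 [order #3] limit_sell(price=95, qty=5): fills=none; bids=[-] asks=[#3:5@95 #1:1@103 #2:6@104]
After op 4 [order #4] market_buy(qty=7): fills=#4x#3:5@95 #4x#1:1@103 #4x#2:1@104; bids=[-] asks=[#2:5@104]
After op 5 cancel(order #3): fills=none; bids=[-] asks=[#2:5@104]
After op 6 [order #5] limit_sell(price=102, qty=6): fills=none; bids=[-] asks=[#5:6@102 #2:5@104]
After op 7 [order #6] market_buy(qty=5): fills=#6x#5:5@102; bids=[-] asks=[#5:1@102 #2:5@104]

Answer: bid=- ask=103
bid=- ask=103
bid=- ask=95
bid=- ask=104
bid=- ask=104
bid=- ask=102
bid=- ask=102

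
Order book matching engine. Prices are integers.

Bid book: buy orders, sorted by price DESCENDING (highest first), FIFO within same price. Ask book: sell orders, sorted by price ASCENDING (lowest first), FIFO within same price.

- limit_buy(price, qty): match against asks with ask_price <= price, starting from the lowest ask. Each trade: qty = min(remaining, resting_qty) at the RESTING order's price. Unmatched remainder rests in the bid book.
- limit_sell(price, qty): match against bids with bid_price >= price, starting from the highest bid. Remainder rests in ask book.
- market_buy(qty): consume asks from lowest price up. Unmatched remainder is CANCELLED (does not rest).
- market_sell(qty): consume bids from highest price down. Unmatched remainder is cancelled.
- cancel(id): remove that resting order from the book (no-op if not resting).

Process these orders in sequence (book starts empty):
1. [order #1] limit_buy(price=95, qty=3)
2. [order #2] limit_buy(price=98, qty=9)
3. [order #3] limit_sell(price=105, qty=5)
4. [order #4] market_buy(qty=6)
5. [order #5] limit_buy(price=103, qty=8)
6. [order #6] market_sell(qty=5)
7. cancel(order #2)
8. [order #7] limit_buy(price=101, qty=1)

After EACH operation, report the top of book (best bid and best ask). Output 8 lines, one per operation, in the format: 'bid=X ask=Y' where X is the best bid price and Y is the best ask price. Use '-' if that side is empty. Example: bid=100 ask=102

After op 1 [order #1] limit_buy(price=95, qty=3): fills=none; bids=[#1:3@95] asks=[-]
After op 2 [order #2] limit_buy(price=98, qty=9): fills=none; bids=[#2:9@98 #1:3@95] asks=[-]
After op 3 [order #3] limit_sell(price=105, qty=5): fills=none; bids=[#2:9@98 #1:3@95] asks=[#3:5@105]
After op 4 [order #4] market_buy(qty=6): fills=#4x#3:5@105; bids=[#2:9@98 #1:3@95] asks=[-]
After op 5 [order #5] limit_buy(price=103, qty=8): fills=none; bids=[#5:8@103 #2:9@98 #1:3@95] asks=[-]
After op 6 [order #6] market_sell(qty=5): fills=#5x#6:5@103; bids=[#5:3@103 #2:9@98 #1:3@95] asks=[-]
After op 7 cancel(order #2): fills=none; bids=[#5:3@103 #1:3@95] asks=[-]
After op 8 [order #7] limit_buy(price=101, qty=1): fills=none; bids=[#5:3@103 #7:1@101 #1:3@95] asks=[-]

Answer: bid=95 ask=-
bid=98 ask=-
bid=98 ask=105
bid=98 ask=-
bid=103 ask=-
bid=103 ask=-
bid=103 ask=-
bid=103 ask=-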